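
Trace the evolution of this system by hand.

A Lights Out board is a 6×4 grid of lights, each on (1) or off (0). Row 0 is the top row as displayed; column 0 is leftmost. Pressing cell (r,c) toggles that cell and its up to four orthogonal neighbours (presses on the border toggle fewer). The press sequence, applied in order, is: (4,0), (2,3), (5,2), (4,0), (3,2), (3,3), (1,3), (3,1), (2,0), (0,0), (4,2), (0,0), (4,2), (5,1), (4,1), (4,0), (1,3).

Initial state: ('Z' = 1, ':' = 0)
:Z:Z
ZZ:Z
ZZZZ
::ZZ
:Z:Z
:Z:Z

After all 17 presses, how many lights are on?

k=0  :Z:Z
ZZ:Z
ZZZZ
::ZZ
:Z:Z
:Z:Z
k=1  :Z:Z
ZZ:Z
ZZZZ
Z:ZZ
Z::Z
ZZ:Z
k=2  :Z:Z
ZZ::
ZZ::
Z:Z:
Z::Z
ZZ:Z
k=3  :Z:Z
ZZ::
ZZ::
Z:Z:
Z:ZZ
Z:Z:
k=4  :Z:Z
ZZ::
ZZ::
::Z:
:ZZZ
::Z:
k=5  :Z:Z
ZZ::
ZZZ:
:Z:Z
:Z:Z
::Z:
k=6  :Z:Z
ZZ::
ZZZZ
:ZZ:
:Z::
::Z:
k=7  :Z::
ZZZZ
ZZZ:
:ZZ:
:Z::
::Z:
k=8  :Z::
ZZZZ
Z:Z:
Z:::
::::
::Z:
k=9  :Z::
:ZZZ
:ZZ:
::::
::::
::Z:
k=10  Z:::
ZZZZ
:ZZ:
::::
::::
::Z:
k=11  Z:::
ZZZZ
:ZZ:
::Z:
:ZZZ
::::
k=12  :Z::
:ZZZ
:ZZ:
::Z:
:ZZZ
::::
k=13  :Z::
:ZZZ
:ZZ:
::::
::::
::Z:
k=14  :Z::
:ZZZ
:ZZ:
::::
:Z::
ZZ::
k=15  :Z::
:ZZZ
:ZZ:
:Z::
Z:Z:
Z:::
k=16  :Z::
:ZZZ
:ZZ:
ZZ::
:ZZ:
::::
k=17  :Z:Z
:Z::
:ZZZ
ZZ::
:ZZ:
::::

10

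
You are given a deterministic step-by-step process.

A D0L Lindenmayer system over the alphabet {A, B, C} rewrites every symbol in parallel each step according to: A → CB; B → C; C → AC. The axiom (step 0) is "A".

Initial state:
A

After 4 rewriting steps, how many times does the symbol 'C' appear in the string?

6

gen 0: A
gen 1: CB
gen 2: ACC
gen 3: CBACAC
gen 4: ACCCBACCBAC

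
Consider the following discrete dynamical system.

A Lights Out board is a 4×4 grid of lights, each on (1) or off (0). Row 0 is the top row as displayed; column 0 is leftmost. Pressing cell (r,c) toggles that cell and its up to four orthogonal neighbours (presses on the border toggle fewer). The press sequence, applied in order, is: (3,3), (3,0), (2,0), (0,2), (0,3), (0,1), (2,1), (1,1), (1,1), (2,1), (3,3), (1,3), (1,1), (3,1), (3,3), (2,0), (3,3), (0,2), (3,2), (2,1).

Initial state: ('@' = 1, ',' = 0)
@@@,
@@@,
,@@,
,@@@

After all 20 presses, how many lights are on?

step 0: @@@,
@@@,
,@@,
,@@@
step 1: @@@,
@@@,
,@@@
,@,,
step 2: @@@,
@@@,
@@@@
@,,,
step 3: @@@,
,@@,
,,@@
,,,,
step 4: @,,@
,@,,
,,@@
,,,,
step 5: @,@,
,@,@
,,@@
,,,,
step 6: ,@,,
,,,@
,,@@
,,,,
step 7: ,@,,
,@,@
@@,@
,@,,
step 8: ,,,,
@,@@
@,,@
,@,,
step 9: ,@,,
,@,@
@@,@
,@,,
step 10: ,@,,
,,,@
,,@@
,,,,
step 11: ,@,,
,,,@
,,@,
,,@@
step 12: ,@,@
,,@,
,,@@
,,@@
step 13: ,,,@
@@,,
,@@@
,,@@
step 14: ,,,@
@@,,
,,@@
@@,@
step 15: ,,,@
@@,,
,,@,
@@@,
step 16: ,,,@
,@,,
@@@,
,@@,
step 17: ,,,@
,@,,
@@@@
,@,@
step 18: ,@@,
,@@,
@@@@
,@,@
step 19: ,@@,
,@@,
@@,@
,,@,
step 20: ,@@,
,,@,
,,@@
,@@,

7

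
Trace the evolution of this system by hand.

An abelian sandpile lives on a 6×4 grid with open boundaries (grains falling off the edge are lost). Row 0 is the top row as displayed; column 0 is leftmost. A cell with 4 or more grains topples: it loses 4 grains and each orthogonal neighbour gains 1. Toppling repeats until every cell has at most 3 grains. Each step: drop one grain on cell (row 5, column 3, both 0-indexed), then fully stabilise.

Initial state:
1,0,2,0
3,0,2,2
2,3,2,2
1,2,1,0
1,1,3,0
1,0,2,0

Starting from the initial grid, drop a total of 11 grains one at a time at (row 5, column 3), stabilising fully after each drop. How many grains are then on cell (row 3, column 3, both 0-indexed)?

0) 1,0,2,0
3,0,2,2
2,3,2,2
1,2,1,0
1,1,3,0
1,0,2,0
1) 1,0,2,0
3,0,2,2
2,3,2,2
1,2,1,0
1,1,3,0
1,0,2,1
2) 1,0,2,0
3,0,2,2
2,3,2,2
1,2,1,0
1,1,3,0
1,0,2,2
3) 1,0,2,0
3,0,2,2
2,3,2,2
1,2,1,0
1,1,3,0
1,0,2,3
4) 1,0,2,0
3,0,2,2
2,3,2,2
1,2,1,0
1,1,3,1
1,0,3,0
5) 1,0,2,0
3,0,2,2
2,3,2,2
1,2,1,0
1,1,3,1
1,0,3,1
6) 1,0,2,0
3,0,2,2
2,3,2,2
1,2,1,0
1,1,3,1
1,0,3,2
7) 1,0,2,0
3,0,2,2
2,3,2,2
1,2,1,0
1,1,3,1
1,0,3,3
8) 1,0,2,0
3,0,2,2
2,3,2,2
1,2,2,0
1,2,0,3
1,1,1,1
9) 1,0,2,0
3,0,2,2
2,3,2,2
1,2,2,0
1,2,0,3
1,1,1,2
10) 1,0,2,0
3,0,2,2
2,3,2,2
1,2,2,0
1,2,0,3
1,1,1,3
11) 1,0,2,0
3,0,2,2
2,3,2,2
1,2,2,1
1,2,1,0
1,1,2,1

1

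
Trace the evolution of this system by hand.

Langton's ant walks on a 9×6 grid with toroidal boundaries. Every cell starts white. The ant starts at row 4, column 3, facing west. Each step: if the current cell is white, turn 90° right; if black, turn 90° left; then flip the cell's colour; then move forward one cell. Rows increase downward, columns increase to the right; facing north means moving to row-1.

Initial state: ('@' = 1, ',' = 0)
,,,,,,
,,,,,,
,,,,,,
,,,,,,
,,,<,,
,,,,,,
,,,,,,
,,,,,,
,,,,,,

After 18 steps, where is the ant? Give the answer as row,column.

k=0  ,,,,,,
,,,,,,
,,,,,,
,,,,,,
,,,<,,
,,,,,,
,,,,,,
,,,,,,
,,,,,,
k=1  ,,,,,,
,,,,,,
,,,,,,
,,,^,,
,,,@,,
,,,,,,
,,,,,,
,,,,,,
,,,,,,
k=2  ,,,,,,
,,,,,,
,,,,,,
,,,@>,
,,,@,,
,,,,,,
,,,,,,
,,,,,,
,,,,,,
k=3  ,,,,,,
,,,,,,
,,,,,,
,,,@@,
,,,@v,
,,,,,,
,,,,,,
,,,,,,
,,,,,,
k=4  ,,,,,,
,,,,,,
,,,,,,
,,,@@,
,,,<@,
,,,,,,
,,,,,,
,,,,,,
,,,,,,
k=5  ,,,,,,
,,,,,,
,,,,,,
,,,@@,
,,,,@,
,,,v,,
,,,,,,
,,,,,,
,,,,,,
k=6  ,,,,,,
,,,,,,
,,,,,,
,,,@@,
,,,,@,
,,<@,,
,,,,,,
,,,,,,
,,,,,,
k=7  ,,,,,,
,,,,,,
,,,,,,
,,,@@,
,,^,@,
,,@@,,
,,,,,,
,,,,,,
,,,,,,
k=8  ,,,,,,
,,,,,,
,,,,,,
,,,@@,
,,@>@,
,,@@,,
,,,,,,
,,,,,,
,,,,,,
k=9  ,,,,,,
,,,,,,
,,,,,,
,,,@@,
,,@@@,
,,@v,,
,,,,,,
,,,,,,
,,,,,,
k=10  ,,,,,,
,,,,,,
,,,,,,
,,,@@,
,,@@@,
,,@,>,
,,,,,,
,,,,,,
,,,,,,
k=11  ,,,,,,
,,,,,,
,,,,,,
,,,@@,
,,@@@,
,,@,@,
,,,,v,
,,,,,,
,,,,,,
k=12  ,,,,,,
,,,,,,
,,,,,,
,,,@@,
,,@@@,
,,@,@,
,,,<@,
,,,,,,
,,,,,,
k=13  ,,,,,,
,,,,,,
,,,,,,
,,,@@,
,,@@@,
,,@^@,
,,,@@,
,,,,,,
,,,,,,
k=14  ,,,,,,
,,,,,,
,,,,,,
,,,@@,
,,@@@,
,,@@>,
,,,@@,
,,,,,,
,,,,,,
k=15  ,,,,,,
,,,,,,
,,,,,,
,,,@@,
,,@@^,
,,@@,,
,,,@@,
,,,,,,
,,,,,,
k=16  ,,,,,,
,,,,,,
,,,,,,
,,,@@,
,,@<,,
,,@@,,
,,,@@,
,,,,,,
,,,,,,
k=17  ,,,,,,
,,,,,,
,,,,,,
,,,@@,
,,@,,,
,,@v,,
,,,@@,
,,,,,,
,,,,,,
k=18  ,,,,,,
,,,,,,
,,,,,,
,,,@@,
,,@,,,
,,@,>,
,,,@@,
,,,,,,
,,,,,,

5,4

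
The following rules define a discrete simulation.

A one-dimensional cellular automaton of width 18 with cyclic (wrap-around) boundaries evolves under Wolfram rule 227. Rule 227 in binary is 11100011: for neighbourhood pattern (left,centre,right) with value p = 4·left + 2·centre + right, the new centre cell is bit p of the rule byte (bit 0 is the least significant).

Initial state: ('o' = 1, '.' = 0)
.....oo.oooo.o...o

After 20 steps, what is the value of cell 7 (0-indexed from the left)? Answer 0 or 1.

0) .....oo.oooo.o...o
1) .oooo.oo.oooo..oo.
2) o.oooo.oo.ooo.o.o.
3) .o.oooo.oo.ooo.o.o
4) o.o.oooo.oo.ooo.o.
5) .o.o.oooo.oo.ooo.o
6) o.o.o.oooo.oo.ooo.
7) .o.o.o.oooo.oo.ooo
8) o.o.o.o.oooo.oo.oo
9) oo.o.o.o.oooo.oo.o
10) ooo.o.o.o.oooo.oo.
11) .ooo.o.o.o.oooo.oo
12) o.ooo.o.o.o.oooo.o
13) oo.ooo.o.o.o.oooo.
14) .oo.ooo.o.o.o.oooo
15) o.oo.ooo.o.o.o.ooo
16) oo.oo.ooo.o.o.o.oo
17) ooo.oo.ooo.o.o.o.o
18) oooo.oo.ooo.o.o.o.
19) .oooo.oo.ooo.o.o.o
20) o.oooo.oo.ooo.o.o.

1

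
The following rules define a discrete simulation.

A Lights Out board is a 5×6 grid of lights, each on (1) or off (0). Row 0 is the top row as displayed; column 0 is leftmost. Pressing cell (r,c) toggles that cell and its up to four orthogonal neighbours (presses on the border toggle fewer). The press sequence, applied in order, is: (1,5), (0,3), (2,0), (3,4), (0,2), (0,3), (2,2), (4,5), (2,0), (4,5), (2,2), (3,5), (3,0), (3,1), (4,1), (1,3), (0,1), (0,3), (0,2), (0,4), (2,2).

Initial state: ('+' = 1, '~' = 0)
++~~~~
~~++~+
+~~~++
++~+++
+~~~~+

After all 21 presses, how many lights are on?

0) ++~~~~
~~++~+
+~~~++
++~+++
+~~~~+
1) ++~~~+
~~+++~
+~~~+~
++~+++
+~~~~+
2) ++++++
~~+~+~
+~~~+~
++~+++
+~~~~+
3) ++++++
+~+~+~
~+~~+~
~+~+++
+~~~~+
4) ++++++
+~+~+~
~+~~~~
~+~~~~
+~~~++
5) +~~~++
+~~~+~
~+~~~~
~+~~~~
+~~~++
6) +~++~+
+~~++~
~+~~~~
~+~~~~
+~~~++
7) +~++~+
+~+++~
~~++~~
~++~~~
+~~~++
8) +~++~+
+~+++~
~~++~~
~++~~+
+~~~~~
9) +~++~+
~~+++~
++++~~
+++~~+
+~~~~~
10) +~++~+
~~+++~
++++~~
+++~~~
+~~~++
11) +~++~+
~~~++~
+~~~~~
++~~~~
+~~~++
12) +~++~+
~~~++~
+~~~~+
++~~++
+~~~+~
13) +~++~+
~~~++~
~~~~~+
~~~~++
~~~~+~
14) +~++~+
~~~++~
~+~~~+
+++~++
~+~~+~
15) +~++~+
~~~++~
~+~~~+
+~+~++
+~+~+~
16) +~+~~+
~~+~~~
~+~+~+
+~+~++
+~+~+~
17) ~+~~~+
~++~~~
~+~+~+
+~+~++
+~+~+~
18) ~+++++
~+++~~
~+~+~+
+~+~++
+~+~+~
19) ~~~~++
~+~+~~
~+~+~+
+~+~++
+~+~+~
20) ~~~+~~
~+~++~
~+~+~+
+~+~++
+~+~+~
21) ~~~+~~
~++++~
~~+~~+
+~~~++
+~+~+~

13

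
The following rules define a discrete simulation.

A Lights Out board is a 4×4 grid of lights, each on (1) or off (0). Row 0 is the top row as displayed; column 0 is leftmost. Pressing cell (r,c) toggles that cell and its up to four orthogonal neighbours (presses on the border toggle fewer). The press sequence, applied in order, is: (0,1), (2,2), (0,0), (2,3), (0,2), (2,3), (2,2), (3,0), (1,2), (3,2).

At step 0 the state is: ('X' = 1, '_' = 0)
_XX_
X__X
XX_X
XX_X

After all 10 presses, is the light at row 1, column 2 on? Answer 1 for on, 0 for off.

k=0  _XX_
X__X
XX_X
XX_X
k=1  X___
XX_X
XX_X
XX_X
k=2  X___
XXXX
X_X_
XXXX
k=3  _X__
_XXX
X_X_
XXXX
k=4  _X__
_XX_
X__X
XXX_
k=5  __XX
_X__
X__X
XXX_
k=6  __XX
_X_X
X_X_
XXXX
k=7  __XX
_XXX
XX_X
XX_X
k=8  __XX
_XXX
_X_X
___X
k=9  ___X
____
_XXX
___X
k=10  ___X
____
_X_X
_XX_

0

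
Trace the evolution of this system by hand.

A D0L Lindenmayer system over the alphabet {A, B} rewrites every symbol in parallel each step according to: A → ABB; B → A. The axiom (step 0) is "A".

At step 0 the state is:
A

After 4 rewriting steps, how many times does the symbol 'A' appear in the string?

11

step 0: A
step 1: ABB
step 2: ABBAA
step 3: ABBAAABBABB
step 4: ABBAAABBABBABBAAABBAA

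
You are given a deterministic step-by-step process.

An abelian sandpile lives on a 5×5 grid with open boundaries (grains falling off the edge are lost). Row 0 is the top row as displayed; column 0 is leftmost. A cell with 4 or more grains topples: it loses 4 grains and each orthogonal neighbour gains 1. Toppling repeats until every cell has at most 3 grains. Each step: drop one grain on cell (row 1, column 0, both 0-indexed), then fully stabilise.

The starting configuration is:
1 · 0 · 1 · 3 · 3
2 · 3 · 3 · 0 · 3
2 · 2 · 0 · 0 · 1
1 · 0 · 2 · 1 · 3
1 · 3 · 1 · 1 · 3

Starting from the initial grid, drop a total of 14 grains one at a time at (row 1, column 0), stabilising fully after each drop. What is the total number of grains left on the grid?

45

[0] 1 · 0 · 1 · 3 · 3
2 · 3 · 3 · 0 · 3
2 · 2 · 0 · 0 · 1
1 · 0 · 2 · 1 · 3
1 · 3 · 1 · 1 · 3
[1] 1 · 0 · 1 · 3 · 3
3 · 3 · 3 · 0 · 3
2 · 2 · 0 · 0 · 1
1 · 0 · 2 · 1 · 3
1 · 3 · 1 · 1 · 3
[2] 2 · 1 · 2 · 3 · 3
1 · 1 · 0 · 1 · 3
3 · 3 · 1 · 0 · 1
1 · 0 · 2 · 1 · 3
1 · 3 · 1 · 1 · 3
[3] 2 · 1 · 2 · 3 · 3
2 · 1 · 0 · 1 · 3
3 · 3 · 1 · 0 · 1
1 · 0 · 2 · 1 · 3
1 · 3 · 1 · 1 · 3
[4] 2 · 1 · 2 · 3 · 3
3 · 1 · 0 · 1 · 3
3 · 3 · 1 · 0 · 1
1 · 0 · 2 · 1 · 3
1 · 3 · 1 · 1 · 3
[5] 3 · 1 · 2 · 3 · 3
1 · 3 · 0 · 1 · 3
1 · 0 · 2 · 0 · 1
2 · 1 · 2 · 1 · 3
1 · 3 · 1 · 1 · 3
[6] 3 · 1 · 2 · 3 · 3
2 · 3 · 0 · 1 · 3
1 · 0 · 2 · 0 · 1
2 · 1 · 2 · 1 · 3
1 · 3 · 1 · 1 · 3
[7] 3 · 1 · 2 · 3 · 3
3 · 3 · 0 · 1 · 3
1 · 0 · 2 · 0 · 1
2 · 1 · 2 · 1 · 3
1 · 3 · 1 · 1 · 3
[8] 0 · 3 · 2 · 3 · 3
2 · 0 · 1 · 1 · 3
2 · 1 · 2 · 0 · 1
2 · 1 · 2 · 1 · 3
1 · 3 · 1 · 1 · 3
[9] 0 · 3 · 2 · 3 · 3
3 · 0 · 1 · 1 · 3
2 · 1 · 2 · 0 · 1
2 · 1 · 2 · 1 · 3
1 · 3 · 1 · 1 · 3
[10] 1 · 3 · 2 · 3 · 3
0 · 1 · 1 · 1 · 3
3 · 1 · 2 · 0 · 1
2 · 1 · 2 · 1 · 3
1 · 3 · 1 · 1 · 3
[11] 1 · 3 · 2 · 3 · 3
1 · 1 · 1 · 1 · 3
3 · 1 · 2 · 0 · 1
2 · 1 · 2 · 1 · 3
1 · 3 · 1 · 1 · 3
[12] 1 · 3 · 2 · 3 · 3
2 · 1 · 1 · 1 · 3
3 · 1 · 2 · 0 · 1
2 · 1 · 2 · 1 · 3
1 · 3 · 1 · 1 · 3
[13] 1 · 3 · 2 · 3 · 3
3 · 1 · 1 · 1 · 3
3 · 1 · 2 · 0 · 1
2 · 1 · 2 · 1 · 3
1 · 3 · 1 · 1 · 3
[14] 2 · 3 · 2 · 3 · 3
1 · 2 · 1 · 1 · 3
0 · 2 · 2 · 0 · 1
3 · 1 · 2 · 1 · 3
1 · 3 · 1 · 1 · 3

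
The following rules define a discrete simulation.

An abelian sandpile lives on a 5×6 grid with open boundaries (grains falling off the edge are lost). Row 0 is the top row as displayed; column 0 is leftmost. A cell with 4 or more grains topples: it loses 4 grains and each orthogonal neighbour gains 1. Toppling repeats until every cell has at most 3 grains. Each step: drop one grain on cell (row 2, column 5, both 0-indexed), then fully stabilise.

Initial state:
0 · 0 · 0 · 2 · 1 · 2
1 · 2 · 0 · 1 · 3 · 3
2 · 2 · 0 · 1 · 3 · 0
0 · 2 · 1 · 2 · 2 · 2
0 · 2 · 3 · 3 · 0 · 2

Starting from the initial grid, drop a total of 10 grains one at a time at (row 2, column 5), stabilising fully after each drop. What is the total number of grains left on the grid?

0) 0 · 0 · 0 · 2 · 1 · 2
1 · 2 · 0 · 1 · 3 · 3
2 · 2 · 0 · 1 · 3 · 0
0 · 2 · 1 · 2 · 2 · 2
0 · 2 · 3 · 3 · 0 · 2
1) 0 · 0 · 0 · 2 · 1 · 2
1 · 2 · 0 · 1 · 3 · 3
2 · 2 · 0 · 1 · 3 · 1
0 · 2 · 1 · 2 · 2 · 2
0 · 2 · 3 · 3 · 0 · 2
2) 0 · 0 · 0 · 2 · 1 · 2
1 · 2 · 0 · 1 · 3 · 3
2 · 2 · 0 · 1 · 3 · 2
0 · 2 · 1 · 2 · 2 · 2
0 · 2 · 3 · 3 · 0 · 2
3) 0 · 0 · 0 · 2 · 1 · 2
1 · 2 · 0 · 1 · 3 · 3
2 · 2 · 0 · 1 · 3 · 3
0 · 2 · 1 · 2 · 2 · 2
0 · 2 · 3 · 3 · 0 · 2
4) 0 · 0 · 0 · 2 · 2 · 3
1 · 2 · 0 · 2 · 1 · 1
2 · 2 · 0 · 2 · 1 · 2
0 · 2 · 1 · 2 · 3 · 3
0 · 2 · 3 · 3 · 0 · 2
5) 0 · 0 · 0 · 2 · 2 · 3
1 · 2 · 0 · 2 · 1 · 1
2 · 2 · 0 · 2 · 1 · 3
0 · 2 · 1 · 2 · 3 · 3
0 · 2 · 3 · 3 · 0 · 2
6) 0 · 0 · 0 · 2 · 2 · 3
1 · 2 · 0 · 2 · 1 · 2
2 · 2 · 0 · 2 · 3 · 1
0 · 2 · 1 · 3 · 0 · 1
0 · 2 · 3 · 3 · 1 · 3
7) 0 · 0 · 0 · 2 · 2 · 3
1 · 2 · 0 · 2 · 1 · 2
2 · 2 · 0 · 2 · 3 · 2
0 · 2 · 1 · 3 · 0 · 1
0 · 2 · 3 · 3 · 1 · 3
8) 0 · 0 · 0 · 2 · 2 · 3
1 · 2 · 0 · 2 · 1 · 2
2 · 2 · 0 · 2 · 3 · 3
0 · 2 · 1 · 3 · 0 · 1
0 · 2 · 3 · 3 · 1 · 3
9) 0 · 0 · 0 · 2 · 2 · 3
1 · 2 · 0 · 2 · 2 · 3
2 · 2 · 0 · 3 · 0 · 1
0 · 2 · 1 · 3 · 1 · 2
0 · 2 · 3 · 3 · 1 · 3
10) 0 · 0 · 0 · 2 · 2 · 3
1 · 2 · 0 · 2 · 2 · 3
2 · 2 · 0 · 3 · 0 · 2
0 · 2 · 1 · 3 · 1 · 2
0 · 2 · 3 · 3 · 1 · 3

47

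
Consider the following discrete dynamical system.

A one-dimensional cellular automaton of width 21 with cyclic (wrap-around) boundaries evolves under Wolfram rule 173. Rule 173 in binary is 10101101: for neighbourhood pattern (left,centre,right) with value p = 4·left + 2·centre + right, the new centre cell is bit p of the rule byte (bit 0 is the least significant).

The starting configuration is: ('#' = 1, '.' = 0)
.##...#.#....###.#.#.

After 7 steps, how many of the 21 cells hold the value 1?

0) .##...#.#....###.#.#.
1) .#..#.###.##.##.####.
2) .#..####.##.##.####..
3) .#..###.##.##.####..#
4) ##..##.##.##.####...#
5) #...#.##.##.####..#.#
6) ..#.###.##.####...###
7) ..####.##.####..#.##.

13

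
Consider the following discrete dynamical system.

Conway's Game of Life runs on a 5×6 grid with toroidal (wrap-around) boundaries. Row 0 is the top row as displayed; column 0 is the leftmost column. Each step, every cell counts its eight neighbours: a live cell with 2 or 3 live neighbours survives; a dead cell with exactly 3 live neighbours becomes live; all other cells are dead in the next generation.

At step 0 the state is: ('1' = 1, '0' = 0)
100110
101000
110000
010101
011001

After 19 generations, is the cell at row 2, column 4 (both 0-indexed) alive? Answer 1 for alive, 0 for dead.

1

t=0: 100110
101000
110000
010101
011001
t=1: 100110
101100
000001
000011
010001
t=2: 100110
111100
100101
000011
000100
t=3: 100011
000000
000100
100101
000100
t=4: 000011
000011
000010
001100
000100
t=5: 000101
000100
000011
001110
001100
t=6: 000100
000101
001001
001001
000000
t=7: 000010
001100
101101
000000
000000
t=8: 000100
011001
011110
000000
000000
t=9: 001000
110000
110110
001100
000000
t=10: 010000
100101
100111
011110
001100
t=11: 110110
011100
000000
110000
000010
t=12: 110011
110110
100000
000000
001110
t=13: 000000
001110
110001
000100
111110
t=14: 000001
111111
110001
000100
011110
t=15: 000000
001100
000000
000101
001110
t=16: 000010
000000
001110
001100
001110
t=17: 000010
000010
001010
010000
001010
t=18: 000011
000011
000100
011000
000100
t=19: 000101
000101
001110
001100
001110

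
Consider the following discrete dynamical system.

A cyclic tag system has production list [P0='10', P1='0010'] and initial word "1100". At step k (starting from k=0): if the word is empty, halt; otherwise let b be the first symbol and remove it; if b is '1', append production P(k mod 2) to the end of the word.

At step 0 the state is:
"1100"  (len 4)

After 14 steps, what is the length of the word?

4

step 0: "1100"  (len 4)
step 1: "10010"  (len 5)
step 2: "00100010"  (len 8)
step 3: "0100010"  (len 7)
step 4: "100010"  (len 6)
step 5: "0001010"  (len 7)
step 6: "001010"  (len 6)
step 7: "01010"  (len 5)
step 8: "1010"  (len 4)
step 9: "01010"  (len 5)
step 10: "1010"  (len 4)
step 11: "01010"  (len 5)
step 12: "1010"  (len 4)
step 13: "01010"  (len 5)
step 14: "1010"  (len 4)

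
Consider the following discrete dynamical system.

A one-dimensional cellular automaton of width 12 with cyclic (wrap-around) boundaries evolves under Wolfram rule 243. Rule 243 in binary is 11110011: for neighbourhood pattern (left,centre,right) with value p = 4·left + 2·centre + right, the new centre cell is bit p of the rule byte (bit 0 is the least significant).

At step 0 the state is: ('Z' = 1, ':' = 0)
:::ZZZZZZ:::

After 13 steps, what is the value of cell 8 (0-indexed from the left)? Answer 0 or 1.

1

t=0: :::ZZZZZZ:::
t=1: ZZZ:ZZZZZZZZ
t=2: ZZZZ:ZZZZZZZ
t=3: ZZZZZ:ZZZZZZ
t=4: ZZZZZZ:ZZZZZ
t=5: ZZZZZZZ:ZZZZ
t=6: ZZZZZZZZ:ZZZ
t=7: ZZZZZZZZZ:ZZ
t=8: ZZZZZZZZZZ:Z
t=9: ZZZZZZZZZZZ:
t=10: :ZZZZZZZZZZZ
t=11: Z:ZZZZZZZZZZ
t=12: ZZ:ZZZZZZZZZ
t=13: ZZZ:ZZZZZZZZ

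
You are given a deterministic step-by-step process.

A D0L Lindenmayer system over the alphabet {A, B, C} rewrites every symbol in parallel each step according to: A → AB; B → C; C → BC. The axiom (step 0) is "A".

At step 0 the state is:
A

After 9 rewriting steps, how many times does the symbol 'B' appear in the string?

gen 0: A
gen 1: AB
gen 2: ABC
gen 3: ABCBC
gen 4: ABCBCCBC
gen 5: ABCBCCBCBCCBC
gen 6: ABCBCCBCBCCBCCBCBCCBC
gen 7: ABCBCCBCBCCBCCBCBCCBCBCCBCCBCBCCBC
gen 8: ABCBCCBCBCCBCCBCBCCBCBCCBCCBCBCCBCCBCBCCBCBCCBCCBCBCCBC
gen 9: ABCBCCBCBCCBCCBCBCCBCBCCBCCBCBCCBCCBCBCCBCBCCBCCBCBCCBCBCCBCCBCBCCBCCBCBCCBCBCCBCCBCBCCBC

34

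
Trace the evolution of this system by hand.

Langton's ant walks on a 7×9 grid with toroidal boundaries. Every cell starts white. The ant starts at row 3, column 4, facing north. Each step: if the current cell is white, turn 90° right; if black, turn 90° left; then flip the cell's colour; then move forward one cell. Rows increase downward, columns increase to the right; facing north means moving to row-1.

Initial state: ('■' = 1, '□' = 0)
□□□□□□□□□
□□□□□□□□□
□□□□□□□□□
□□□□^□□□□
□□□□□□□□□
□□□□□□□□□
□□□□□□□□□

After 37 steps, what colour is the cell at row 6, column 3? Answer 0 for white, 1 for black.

step 0: □□□□□□□□□
□□□□□□□□□
□□□□□□□□□
□□□□^□□□□
□□□□□□□□□
□□□□□□□□□
□□□□□□□□□
step 1: □□□□□□□□□
□□□□□□□□□
□□□□□□□□□
□□□□■>□□□
□□□□□□□□□
□□□□□□□□□
□□□□□□□□□
step 2: □□□□□□□□□
□□□□□□□□□
□□□□□□□□□
□□□□■■□□□
□□□□□v□□□
□□□□□□□□□
□□□□□□□□□
step 3: □□□□□□□□□
□□□□□□□□□
□□□□□□□□□
□□□□■■□□□
□□□□<■□□□
□□□□□□□□□
□□□□□□□□□
step 4: □□□□□□□□□
□□□□□□□□□
□□□□□□□□□
□□□□^■□□□
□□□□■■□□□
□□□□□□□□□
□□□□□□□□□
step 5: □□□□□□□□□
□□□□□□□□□
□□□□□□□□□
□□□<□■□□□
□□□□■■□□□
□□□□□□□□□
□□□□□□□□□
step 6: □□□□□□□□□
□□□□□□□□□
□□□^□□□□□
□□□■□■□□□
□□□□■■□□□
□□□□□□□□□
□□□□□□□□□
step 7: □□□□□□□□□
□□□□□□□□□
□□□■>□□□□
□□□■□■□□□
□□□□■■□□□
□□□□□□□□□
□□□□□□□□□
step 8: □□□□□□□□□
□□□□□□□□□
□□□■■□□□□
□□□■v■□□□
□□□□■■□□□
□□□□□□□□□
□□□□□□□□□
step 9: □□□□□□□□□
□□□□□□□□□
□□□■■□□□□
□□□<■■□□□
□□□□■■□□□
□□□□□□□□□
□□□□□□□□□
step 10: □□□□□□□□□
□□□□□□□□□
□□□■■□□□□
□□□□■■□□□
□□□v■■□□□
□□□□□□□□□
□□□□□□□□□
step 11: □□□□□□□□□
□□□□□□□□□
□□□■■□□□□
□□□□■■□□□
□□<■■■□□□
□□□□□□□□□
□□□□□□□□□
step 12: □□□□□□□□□
□□□□□□□□□
□□□■■□□□□
□□^□■■□□□
□□■■■■□□□
□□□□□□□□□
□□□□□□□□□
step 13: □□□□□□□□□
□□□□□□□□□
□□□■■□□□□
□□■>■■□□□
□□■■■■□□□
□□□□□□□□□
□□□□□□□□□
step 14: □□□□□□□□□
□□□□□□□□□
□□□■■□□□□
□□■■■■□□□
□□■v■■□□□
□□□□□□□□□
□□□□□□□□□
step 15: □□□□□□□□□
□□□□□□□□□
□□□■■□□□□
□□■■■■□□□
□□■□>■□□□
□□□□□□□□□
□□□□□□□□□
step 16: □□□□□□□□□
□□□□□□□□□
□□□■■□□□□
□□■■^■□□□
□□■□□■□□□
□□□□□□□□□
□□□□□□□□□
step 17: □□□□□□□□□
□□□□□□□□□
□□□■■□□□□
□□■<□■□□□
□□■□□■□□□
□□□□□□□□□
□□□□□□□□□
step 18: □□□□□□□□□
□□□□□□□□□
□□□■■□□□□
□□■□□■□□□
□□■v□■□□□
□□□□□□□□□
□□□□□□□□□
step 19: □□□□□□□□□
□□□□□□□□□
□□□■■□□□□
□□■□□■□□□
□□<■□■□□□
□□□□□□□□□
□□□□□□□□□
step 20: □□□□□□□□□
□□□□□□□□□
□□□■■□□□□
□□■□□■□□□
□□□■□■□□□
□□v□□□□□□
□□□□□□□□□
step 21: □□□□□□□□□
□□□□□□□□□
□□□■■□□□□
□□■□□■□□□
□□□■□■□□□
□<■□□□□□□
□□□□□□□□□
step 22: □□□□□□□□□
□□□□□□□□□
□□□■■□□□□
□□■□□■□□□
□^□■□■□□□
□■■□□□□□□
□□□□□□□□□
step 23: □□□□□□□□□
□□□□□□□□□
□□□■■□□□□
□□■□□■□□□
□■>■□■□□□
□■■□□□□□□
□□□□□□□□□
step 24: □□□□□□□□□
□□□□□□□□□
□□□■■□□□□
□□■□□■□□□
□■■■□■□□□
□■v□□□□□□
□□□□□□□□□
step 25: □□□□□□□□□
□□□□□□□□□
□□□■■□□□□
□□■□□■□□□
□■■■□■□□□
□■□>□□□□□
□□□□□□□□□
step 26: □□□□□□□□□
□□□□□□□□□
□□□■■□□□□
□□■□□■□□□
□■■■□■□□□
□■□■□□□□□
□□□v□□□□□
step 27: □□□□□□□□□
□□□□□□□□□
□□□■■□□□□
□□■□□■□□□
□■■■□■□□□
□■□■□□□□□
□□<■□□□□□
step 28: □□□□□□□□□
□□□□□□□□□
□□□■■□□□□
□□■□□■□□□
□■■■□■□□□
□■^■□□□□□
□□■■□□□□□
step 29: □□□□□□□□□
□□□□□□□□□
□□□■■□□□□
□□■□□■□□□
□■■■□■□□□
□■■>□□□□□
□□■■□□□□□
step 30: □□□□□□□□□
□□□□□□□□□
□□□■■□□□□
□□■□□■□□□
□■■^□■□□□
□■■□□□□□□
□□■■□□□□□
step 31: □□□□□□□□□
□□□□□□□□□
□□□■■□□□□
□□■□□■□□□
□■<□□■□□□
□■■□□□□□□
□□■■□□□□□
step 32: □□□□□□□□□
□□□□□□□□□
□□□■■□□□□
□□■□□■□□□
□■□□□■□□□
□■v□□□□□□
□□■■□□□□□
step 33: □□□□□□□□□
□□□□□□□□□
□□□■■□□□□
□□■□□■□□□
□■□□□■□□□
□■□>□□□□□
□□■■□□□□□
step 34: □□□□□□□□□
□□□□□□□□□
□□□■■□□□□
□□■□□■□□□
□■□□□■□□□
□■□■□□□□□
□□■v□□□□□
step 35: □□□□□□□□□
□□□□□□□□□
□□□■■□□□□
□□■□□■□□□
□■□□□■□□□
□■□■□□□□□
□□■□>□□□□
step 36: □□□□v□□□□
□□□□□□□□□
□□□■■□□□□
□□■□□■□□□
□■□□□■□□□
□■□■□□□□□
□□■□■□□□□
step 37: □□□<■□□□□
□□□□□□□□□
□□□■■□□□□
□□■□□■□□□
□■□□□■□□□
□■□■□□□□□
□□■□■□□□□

0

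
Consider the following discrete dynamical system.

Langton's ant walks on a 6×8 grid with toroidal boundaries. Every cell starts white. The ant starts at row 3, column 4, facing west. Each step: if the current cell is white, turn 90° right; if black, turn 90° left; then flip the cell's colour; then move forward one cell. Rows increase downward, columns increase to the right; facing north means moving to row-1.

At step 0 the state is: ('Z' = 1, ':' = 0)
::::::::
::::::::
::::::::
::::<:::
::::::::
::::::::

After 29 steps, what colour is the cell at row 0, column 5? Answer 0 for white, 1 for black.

1

gen 0: ::::::::
::::::::
::::::::
::::<:::
::::::::
::::::::
gen 1: ::::::::
::::::::
::::^:::
::::Z:::
::::::::
::::::::
gen 2: ::::::::
::::::::
::::Z>::
::::Z:::
::::::::
::::::::
gen 3: ::::::::
::::::::
::::ZZ::
::::Zv::
::::::::
::::::::
gen 4: ::::::::
::::::::
::::ZZ::
::::<Z::
::::::::
::::::::
gen 5: ::::::::
::::::::
::::ZZ::
:::::Z::
::::v:::
::::::::
gen 6: ::::::::
::::::::
::::ZZ::
:::::Z::
:::<Z:::
::::::::
gen 7: ::::::::
::::::::
::::ZZ::
:::^:Z::
:::ZZ:::
::::::::
gen 8: ::::::::
::::::::
::::ZZ::
:::Z>Z::
:::ZZ:::
::::::::
gen 9: ::::::::
::::::::
::::ZZ::
:::ZZZ::
:::Zv:::
::::::::
gen 10: ::::::::
::::::::
::::ZZ::
:::ZZZ::
:::Z:>::
::::::::
gen 11: ::::::::
::::::::
::::ZZ::
:::ZZZ::
:::Z:Z::
:::::v::
gen 12: ::::::::
::::::::
::::ZZ::
:::ZZZ::
:::Z:Z::
::::<Z::
gen 13: ::::::::
::::::::
::::ZZ::
:::ZZZ::
:::Z^Z::
::::ZZ::
gen 14: ::::::::
::::::::
::::ZZ::
:::ZZZ::
:::ZZ>::
::::ZZ::
gen 15: ::::::::
::::::::
::::ZZ::
:::ZZ^::
:::ZZ:::
::::ZZ::
gen 16: ::::::::
::::::::
::::ZZ::
:::Z<:::
:::ZZ:::
::::ZZ::
gen 17: ::::::::
::::::::
::::ZZ::
:::Z::::
:::Zv:::
::::ZZ::
gen 18: ::::::::
::::::::
::::ZZ::
:::Z::::
:::Z:>::
::::ZZ::
gen 19: ::::::::
::::::::
::::ZZ::
:::Z::::
:::Z:Z::
::::Zv::
gen 20: ::::::::
::::::::
::::ZZ::
:::Z::::
:::Z:Z::
::::Z:>:
gen 21: ::::::v:
::::::::
::::ZZ::
:::Z::::
:::Z:Z::
::::Z:Z:
gen 22: :::::<Z:
::::::::
::::ZZ::
:::Z::::
:::Z:Z::
::::Z:Z:
gen 23: :::::ZZ:
::::::::
::::ZZ::
:::Z::::
:::Z:Z::
::::Z^Z:
gen 24: :::::ZZ:
::::::::
::::ZZ::
:::Z::::
:::Z:Z::
::::ZZ>:
gen 25: :::::ZZ:
::::::::
::::ZZ::
:::Z::::
:::Z:Z^:
::::ZZ::
gen 26: :::::ZZ:
::::::::
::::ZZ::
:::Z::::
:::Z:ZZ>
::::ZZ::
gen 27: :::::ZZ:
::::::::
::::ZZ::
:::Z::::
:::Z:ZZZ
::::ZZ:v
gen 28: :::::ZZ:
::::::::
::::ZZ::
:::Z::::
:::Z:ZZZ
::::ZZ<Z
gen 29: :::::ZZ:
::::::::
::::ZZ::
:::Z::::
:::Z:Z^Z
::::ZZZZ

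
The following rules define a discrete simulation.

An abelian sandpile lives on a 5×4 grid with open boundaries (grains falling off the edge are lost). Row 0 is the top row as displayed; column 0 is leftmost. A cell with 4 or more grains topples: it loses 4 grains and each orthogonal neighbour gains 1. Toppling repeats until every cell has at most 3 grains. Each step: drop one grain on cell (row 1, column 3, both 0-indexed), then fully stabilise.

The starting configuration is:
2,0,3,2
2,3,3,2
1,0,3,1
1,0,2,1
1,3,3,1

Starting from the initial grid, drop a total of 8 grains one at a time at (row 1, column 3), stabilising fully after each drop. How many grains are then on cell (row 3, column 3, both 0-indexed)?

0) 2,0,3,2
2,3,3,2
1,0,3,1
1,0,2,1
1,3,3,1
1) 2,0,3,2
2,3,3,3
1,0,3,1
1,0,2,1
1,3,3,1
2) 2,2,1,0
3,0,3,2
1,2,0,3
1,0,3,1
1,3,3,1
3) 2,2,1,0
3,0,3,3
1,2,0,3
1,0,3,1
1,3,3,1
4) 2,2,2,1
3,1,0,2
1,2,2,0
1,0,3,2
1,3,3,1
5) 2,2,2,1
3,1,0,3
1,2,2,0
1,0,3,2
1,3,3,1
6) 2,2,2,2
3,1,1,0
1,2,2,1
1,0,3,2
1,3,3,1
7) 2,2,2,2
3,1,1,1
1,2,2,1
1,0,3,2
1,3,3,1
8) 2,2,2,2
3,1,1,2
1,2,2,1
1,0,3,2
1,3,3,1

2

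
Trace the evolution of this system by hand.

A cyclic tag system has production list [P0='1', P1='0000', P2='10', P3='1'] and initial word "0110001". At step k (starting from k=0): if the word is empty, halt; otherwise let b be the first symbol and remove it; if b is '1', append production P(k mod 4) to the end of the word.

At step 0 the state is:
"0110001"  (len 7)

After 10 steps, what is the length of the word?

5

gen 0: "0110001"  (len 7)
gen 1: "110001"  (len 6)
gen 2: "100010000"  (len 9)
gen 3: "0001000010"  (len 10)
gen 4: "001000010"  (len 9)
gen 5: "01000010"  (len 8)
gen 6: "1000010"  (len 7)
gen 7: "00001010"  (len 8)
gen 8: "0001010"  (len 7)
gen 9: "001010"  (len 6)
gen 10: "01010"  (len 5)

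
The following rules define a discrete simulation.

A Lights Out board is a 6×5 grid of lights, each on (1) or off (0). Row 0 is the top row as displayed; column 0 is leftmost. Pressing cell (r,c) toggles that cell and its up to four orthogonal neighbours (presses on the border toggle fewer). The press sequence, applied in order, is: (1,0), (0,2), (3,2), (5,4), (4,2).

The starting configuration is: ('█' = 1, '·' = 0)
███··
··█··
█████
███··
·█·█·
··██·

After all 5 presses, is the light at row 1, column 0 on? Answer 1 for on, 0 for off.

gen 0: ███··
··█··
█████
███··
·█·█·
··██·
gen 1: ·██··
███··
·████
███··
·█·█·
··██·
gen 2: ···█·
██···
·████
███··
·█·█·
··██·
gen 3: ···█·
██···
·█·██
█··█·
·███·
··██·
gen 4: ···█·
██···
·█·██
█··█·
·████
··█·█
gen 5: ···█·
██···
·█·██
█·██·
····█
····█

1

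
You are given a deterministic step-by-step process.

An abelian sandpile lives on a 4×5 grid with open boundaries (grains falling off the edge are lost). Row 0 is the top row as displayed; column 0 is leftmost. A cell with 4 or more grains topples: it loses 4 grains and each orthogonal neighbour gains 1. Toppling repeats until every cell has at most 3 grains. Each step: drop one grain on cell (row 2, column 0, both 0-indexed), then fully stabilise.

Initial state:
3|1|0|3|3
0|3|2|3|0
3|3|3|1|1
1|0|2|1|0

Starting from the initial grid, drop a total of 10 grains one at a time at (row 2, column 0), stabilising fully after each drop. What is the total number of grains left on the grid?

31

step 0: 3|1|0|3|3
0|3|2|3|0
3|3|3|1|1
1|0|2|1|0
step 1: 3|2|2|1|0
2|1|1|1|2
1|2|1|3|1
2|1|3|1|0
step 2: 3|2|2|1|0
2|1|1|1|2
2|2|1|3|1
2|1|3|1|0
step 3: 3|2|2|1|0
2|1|1|1|2
3|2|1|3|1
2|1|3|1|0
step 4: 3|2|2|1|0
3|1|1|1|2
0|3|1|3|1
3|1|3|1|0
step 5: 3|2|2|1|0
3|1|1|1|2
1|3|1|3|1
3|1|3|1|0
step 6: 3|2|2|1|0
3|1|1|1|2
2|3|1|3|1
3|1|3|1|0
step 7: 3|2|2|1|0
3|1|1|1|2
3|3|1|3|1
3|1|3|1|0
step 8: 0|3|2|1|0
1|3|1|1|2
3|0|2|3|1
0|3|3|1|0
step 9: 0|3|2|1|0
2|3|1|1|2
0|1|2|3|1
1|3|3|1|0
step 10: 0|3|2|1|0
2|3|1|1|2
1|1|2|3|1
1|3|3|1|0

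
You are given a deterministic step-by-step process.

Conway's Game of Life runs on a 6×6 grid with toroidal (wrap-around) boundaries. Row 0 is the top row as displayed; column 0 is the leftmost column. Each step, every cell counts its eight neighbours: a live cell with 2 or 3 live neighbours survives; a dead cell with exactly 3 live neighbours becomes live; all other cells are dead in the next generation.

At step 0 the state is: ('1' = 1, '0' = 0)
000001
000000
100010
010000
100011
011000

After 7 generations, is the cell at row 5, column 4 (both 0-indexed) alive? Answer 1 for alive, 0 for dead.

gen 0: 000001
000000
100010
010000
100011
011000
gen 1: 000000
000001
000000
010010
101001
010010
gen 2: 000000
000000
000000
110001
101111
110001
gen 3: 100000
000000
100000
011100
001100
011100
gen 4: 011000
000000
011000
010100
000010
010100
gen 5: 011000
000000
011000
010100
000110
010100
gen 6: 011000
000000
011000
010110
000110
010110
gen 7: 011100
000000
011100
010010
000001
010010

1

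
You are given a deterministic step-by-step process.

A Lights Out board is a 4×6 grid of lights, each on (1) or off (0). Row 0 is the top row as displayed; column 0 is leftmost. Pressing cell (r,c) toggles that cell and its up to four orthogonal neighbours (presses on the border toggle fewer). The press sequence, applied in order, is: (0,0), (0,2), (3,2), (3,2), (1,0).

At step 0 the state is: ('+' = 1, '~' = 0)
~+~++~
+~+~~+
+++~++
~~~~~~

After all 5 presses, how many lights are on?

10

0) ~+~++~
+~+~~+
+++~++
~~~~~~
1) +~~++~
~~+~~+
+++~++
~~~~~~
2) +++~+~
~~~~~+
+++~++
~~~~~~
3) +++~+~
~~~~~+
++~~++
~+++~~
4) +++~+~
~~~~~+
+++~++
~~~~~~
5) ~++~+~
++~~~+
~++~++
~~~~~~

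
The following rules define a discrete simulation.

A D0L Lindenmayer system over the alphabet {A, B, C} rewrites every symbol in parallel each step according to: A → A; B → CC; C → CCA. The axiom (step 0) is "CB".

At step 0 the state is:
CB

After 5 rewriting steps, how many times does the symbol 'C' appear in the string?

[0] CB
[1] CCACC
[2] CCACCAACCACCA
[3] CCACCAACCACCAAACCACCAACCACCAA
[4] CCACCAACCACCAAACCACCAACCACCAAAACCACCAACCACCAAACCACCAACCACCAAA
[5] CCACCAACCACCAAACCACCAACCACCAAAACCACCAACCACCAAACCACCAACCACC…CAACCACCAAACCACCAACCACCAAAACCACCAACCACCAAACCACCAACCACCAAAA  (len 125)

64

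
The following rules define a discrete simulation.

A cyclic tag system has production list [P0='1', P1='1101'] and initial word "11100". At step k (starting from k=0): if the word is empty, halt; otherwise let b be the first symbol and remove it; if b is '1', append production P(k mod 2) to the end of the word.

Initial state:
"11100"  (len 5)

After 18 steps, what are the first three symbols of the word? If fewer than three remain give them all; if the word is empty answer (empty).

011

step 0: "11100"  (len 5)
step 1: "11001"  (len 5)
step 2: "10011101"  (len 8)
step 3: "00111011"  (len 8)
step 4: "0111011"  (len 7)
step 5: "111011"  (len 6)
step 6: "110111101"  (len 9)
step 7: "101111011"  (len 9)
step 8: "011110111101"  (len 12)
step 9: "11110111101"  (len 11)
step 10: "11101111011101"  (len 14)
step 11: "11011110111011"  (len 14)
step 12: "10111101110111101"  (len 17)
step 13: "01111011101111011"  (len 17)
step 14: "1111011101111011"  (len 16)
step 15: "1110111011110111"  (len 16)
step 16: "1101110111101111101"  (len 19)
step 17: "1011101111011111011"  (len 19)
step 18: "0111011110111110111101"  (len 22)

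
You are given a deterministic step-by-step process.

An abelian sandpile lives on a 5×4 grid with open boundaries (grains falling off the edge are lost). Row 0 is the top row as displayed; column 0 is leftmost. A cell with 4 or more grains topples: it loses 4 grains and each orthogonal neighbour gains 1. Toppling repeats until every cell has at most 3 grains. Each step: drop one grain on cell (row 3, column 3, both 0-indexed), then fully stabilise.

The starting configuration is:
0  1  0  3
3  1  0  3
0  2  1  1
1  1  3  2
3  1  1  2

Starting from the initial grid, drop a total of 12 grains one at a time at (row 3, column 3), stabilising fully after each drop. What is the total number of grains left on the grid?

31

k=0  0  1  0  3
3  1  0  3
0  2  1  1
1  1  3  2
3  1  1  2
k=1  0  1  0  3
3  1  0  3
0  2  1  1
1  1  3  3
3  1  1  2
k=2  0  1  0  3
3  1  0  3
0  2  2  2
1  2  0  1
3  1  2  3
k=3  0  1  0  3
3  1  0  3
0  2  2  2
1  2  0  2
3  1  2  3
k=4  0  1  0  3
3  1  0  3
0  2  2  2
1  2  0  3
3  1  2  3
k=5  0  1  0  3
3  1  0  3
0  2  2  3
1  2  1  1
3  1  3  0
k=6  0  1  0  3
3  1  0  3
0  2  2  3
1  2  1  2
3  1  3  0
k=7  0  1  0  3
3  1  0  3
0  2  2  3
1  2  1  3
3  1  3  0
k=8  0  1  1  0
3  1  1  1
0  2  3  1
1  2  2  1
3  1  3  1
k=9  0  1  1  0
3  1  1  1
0  2  3  1
1  2  2  2
3  1  3  1
k=10  0  1  1  0
3  1  1  1
0  2  3  1
1  2  2  3
3  1  3  1
k=11  0  1  1  0
3  1  1  1
0  2  3  2
1  2  3  0
3  1  3  2
k=12  0  1  1  0
3  1  1  1
0  2  3  2
1  2  3  1
3  1  3  2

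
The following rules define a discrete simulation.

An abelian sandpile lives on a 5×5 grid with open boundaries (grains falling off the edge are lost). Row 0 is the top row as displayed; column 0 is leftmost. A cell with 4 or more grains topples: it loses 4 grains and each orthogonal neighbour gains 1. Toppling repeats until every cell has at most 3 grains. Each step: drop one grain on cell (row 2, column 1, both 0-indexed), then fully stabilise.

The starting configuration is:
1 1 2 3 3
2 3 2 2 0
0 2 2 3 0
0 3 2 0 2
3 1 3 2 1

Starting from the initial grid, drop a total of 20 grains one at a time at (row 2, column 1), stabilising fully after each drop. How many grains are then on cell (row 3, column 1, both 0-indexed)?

3

0) 1 1 2 3 3
2 3 2 2 0
0 2 2 3 0
0 3 2 0 2
3 1 3 2 1
1) 1 1 2 3 3
2 3 2 2 0
0 3 2 3 0
0 3 2 0 2
3 1 3 2 1
2) 1 2 2 3 3
3 0 3 2 0
1 2 3 3 0
1 0 3 0 2
3 2 3 2 1
3) 1 2 2 3 3
3 0 3 2 0
1 3 3 3 0
1 0 3 0 2
3 2 3 2 1
4) 1 3 0 2 0
3 2 2 1 2
2 1 3 1 1
1 2 1 2 2
3 3 0 3 1
5) 1 3 0 2 0
3 2 2 1 2
2 2 3 1 1
1 2 1 2 2
3 3 0 3 1
6) 1 3 0 2 0
3 2 2 1 2
2 3 3 1 1
1 2 1 2 2
3 3 0 3 1
7) 1 3 0 2 0
3 3 3 1 2
3 1 0 2 1
1 3 2 2 2
3 3 0 3 1
8) 1 3 0 2 0
3 3 3 1 2
3 2 0 2 1
1 3 2 2 2
3 3 0 3 1
9) 1 3 0 2 0
3 3 3 1 2
3 3 0 2 1
1 3 2 2 2
3 3 0 3 1
10) 3 0 2 2 0
1 3 0 2 2
2 3 2 2 1
0 2 3 2 2
1 1 1 3 1
11) 3 1 2 2 0
2 0 1 2 2
3 1 3 2 1
0 3 3 2 2
1 1 1 3 1
12) 3 1 2 2 0
2 0 1 2 2
3 2 3 2 1
0 3 3 2 2
1 1 1 3 1
13) 3 1 2 2 0
2 0 1 2 2
3 3 3 2 1
0 3 3 2 2
1 1 1 3 1
14) 3 1 2 2 0
3 1 2 2 2
0 3 1 3 1
2 1 1 3 2
1 2 2 3 1
15) 3 1 2 2 0
3 2 2 2 2
1 0 2 3 1
2 2 1 3 2
1 2 2 3 1
16) 3 1 2 2 0
3 2 2 2 2
1 1 2 3 1
2 2 1 3 2
1 2 2 3 1
17) 3 1 2 2 0
3 2 2 2 2
1 2 2 3 1
2 2 1 3 2
1 2 2 3 1
18) 3 1 2 2 0
3 2 2 2 2
1 3 2 3 1
2 2 1 3 2
1 2 2 3 1
19) 3 1 2 2 0
3 3 2 2 2
2 0 3 3 1
2 3 1 3 2
1 2 2 3 1
20) 3 1 2 2 0
3 3 2 2 2
2 1 3 3 1
2 3 1 3 2
1 2 2 3 1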